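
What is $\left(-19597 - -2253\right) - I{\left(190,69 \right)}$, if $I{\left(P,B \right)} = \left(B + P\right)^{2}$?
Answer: $-84425$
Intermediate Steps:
$\left(-19597 - -2253\right) - I{\left(190,69 \right)} = \left(-19597 - -2253\right) - \left(69 + 190\right)^{2} = \left(-19597 + 2253\right) - 259^{2} = -17344 - 67081 = -84425$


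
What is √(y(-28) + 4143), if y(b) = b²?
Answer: √4927 ≈ 70.193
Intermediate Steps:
√(y(-28) + 4143) = √((-28)² + 4143) = √(784 + 4143) = √4927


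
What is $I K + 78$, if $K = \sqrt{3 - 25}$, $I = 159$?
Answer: $78 + 159 i \sqrt{22} \approx 78.0 + 745.78 i$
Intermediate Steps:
$K = i \sqrt{22}$ ($K = \sqrt{-22} = i \sqrt{22} \approx 4.6904 i$)
$I K + 78 = 159 i \sqrt{22} + 78 = 78 + 159 i \sqrt{22}$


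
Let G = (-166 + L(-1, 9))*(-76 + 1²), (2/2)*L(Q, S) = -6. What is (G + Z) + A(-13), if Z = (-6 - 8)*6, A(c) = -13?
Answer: 12803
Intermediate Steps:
L(Q, S) = -6
Z = -84 (Z = -14*6 = -84)
G = 12900 (G = (-166 - 6)*(-76 + 1²) = -172*(-76 + 1) = -172*(-75) = 12900)
(G + Z) + A(-13) = (12900 - 84) - 13 = 12816 - 13 = 12803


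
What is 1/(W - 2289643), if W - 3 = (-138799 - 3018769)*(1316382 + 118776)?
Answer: -1/4531611265384 ≈ -2.2067e-13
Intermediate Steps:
W = -4531608975741 (W = 3 + (-138799 - 3018769)*(1316382 + 118776) = 3 - 3157568*1435158 = 3 - 4531608975744 = -4531608975741)
1/(W - 2289643) = 1/(-4531608975741 - 2289643) = 1/(-4531611265384) = -1/4531611265384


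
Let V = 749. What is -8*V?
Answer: -5992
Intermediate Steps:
-8*V = -8*749 = -5992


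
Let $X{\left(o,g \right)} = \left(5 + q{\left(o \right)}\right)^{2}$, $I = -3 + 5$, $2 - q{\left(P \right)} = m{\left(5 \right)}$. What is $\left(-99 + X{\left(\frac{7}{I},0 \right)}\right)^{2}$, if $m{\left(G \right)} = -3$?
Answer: $1$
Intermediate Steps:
$q{\left(P \right)} = 5$ ($q{\left(P \right)} = 2 - -3 = 2 + 3 = 5$)
$I = 2$
$X{\left(o,g \right)} = 100$ ($X{\left(o,g \right)} = \left(5 + 5\right)^{2} = 10^{2} = 100$)
$\left(-99 + X{\left(\frac{7}{I},0 \right)}\right)^{2} = \left(-99 + 100\right)^{2} = 1^{2} = 1$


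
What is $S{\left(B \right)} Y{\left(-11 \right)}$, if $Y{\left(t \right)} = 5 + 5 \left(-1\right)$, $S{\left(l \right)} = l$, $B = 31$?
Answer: $0$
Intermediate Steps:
$Y{\left(t \right)} = 0$ ($Y{\left(t \right)} = 5 - 5 = 0$)
$S{\left(B \right)} Y{\left(-11 \right)} = 31 \cdot 0 = 0$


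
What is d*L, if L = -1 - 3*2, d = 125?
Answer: -875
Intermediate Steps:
L = -7 (L = -1 - 6 = -7)
d*L = 125*(-7) = -875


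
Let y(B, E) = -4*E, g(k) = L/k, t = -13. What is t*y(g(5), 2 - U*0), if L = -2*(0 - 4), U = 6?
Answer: 104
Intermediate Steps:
L = 8 (L = -2*(-4) = 8)
g(k) = 8/k
t*y(g(5), 2 - U*0) = -(-52)*(2 - 6*0) = -(-52)*(2 - 1*0) = -(-52)*(2 + 0) = -(-52)*2 = -13*(-8) = 104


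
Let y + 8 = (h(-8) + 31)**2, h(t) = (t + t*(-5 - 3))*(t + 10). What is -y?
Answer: -20441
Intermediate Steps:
h(t) = -7*t*(10 + t) (h(t) = (t + t*(-8))*(10 + t) = (t - 8*t)*(10 + t) = (-7*t)*(10 + t) = -7*t*(10 + t))
y = 20441 (y = -8 + (-7*(-8)*(10 - 8) + 31)**2 = -8 + (-7*(-8)*2 + 31)**2 = -8 + (112 + 31)**2 = -8 + 143**2 = -8 + 20449 = 20441)
-y = -1*20441 = -20441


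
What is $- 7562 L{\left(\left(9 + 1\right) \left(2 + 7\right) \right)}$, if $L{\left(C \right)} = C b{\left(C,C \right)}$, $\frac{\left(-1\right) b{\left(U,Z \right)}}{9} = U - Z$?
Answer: $0$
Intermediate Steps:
$b{\left(U,Z \right)} = - 9 U + 9 Z$ ($b{\left(U,Z \right)} = - 9 \left(U - Z\right) = - 9 U + 9 Z$)
$L{\left(C \right)} = 0$ ($L{\left(C \right)} = C \left(- 9 C + 9 C\right) = C 0 = 0$)
$- 7562 L{\left(\left(9 + 1\right) \left(2 + 7\right) \right)} = \left(-7562\right) 0 = 0$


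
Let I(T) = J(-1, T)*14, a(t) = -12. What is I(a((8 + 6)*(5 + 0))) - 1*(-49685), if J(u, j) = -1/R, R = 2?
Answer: 49678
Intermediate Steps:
J(u, j) = -1/2
I(T) = -7 (I(T) = -1/2*14 = -7)
I(a((8 + 6)*(5 + 0))) - 1*(-49685) = -7 - 1*(-49685) = -7 + 49685 = 49678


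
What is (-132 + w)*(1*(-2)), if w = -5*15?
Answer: 414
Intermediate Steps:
w = -75
(-132 + w)*(1*(-2)) = (-132 - 75)*(1*(-2)) = -207*(-2) = 414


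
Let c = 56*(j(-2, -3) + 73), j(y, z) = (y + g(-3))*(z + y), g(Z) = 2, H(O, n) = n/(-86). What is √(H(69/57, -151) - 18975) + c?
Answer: 4088 + I*√140326114/86 ≈ 4088.0 + 137.74*I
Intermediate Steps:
H(O, n) = -n/86 (H(O, n) = n*(-1/86) = -n/86)
j(y, z) = (2 + y)*(y + z) (j(y, z) = (y + 2)*(z + y) = (2 + y)*(y + z))
c = 4088 (c = 56*(((-2)² + 2*(-2) + 2*(-3) - 2*(-3)) + 73) = 56*((4 - 4 - 6 + 6) + 73) = 56*(0 + 73) = 56*73 = 4088)
√(H(69/57, -151) - 18975) + c = √(-1/86*(-151) - 18975) + 4088 = √(151/86 - 18975) + 4088 = √(-1631699/86) + 4088 = I*√140326114/86 + 4088 = 4088 + I*√140326114/86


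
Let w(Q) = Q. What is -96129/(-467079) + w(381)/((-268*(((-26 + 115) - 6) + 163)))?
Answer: 684403957/3421509368 ≈ 0.20003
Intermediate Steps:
-96129/(-467079) + w(381)/((-268*(((-26 + 115) - 6) + 163))) = -96129/(-467079) + 381/((-268*(((-26 + 115) - 6) + 163))) = -96129*(-1/467079) + 381/((-268*((89 - 6) + 163))) = 32043/155693 + 381/((-268*(83 + 163))) = 32043/155693 + 381/((-268*246)) = 32043/155693 + 381/(-65928) = 32043/155693 + 381*(-1/65928) = 32043/155693 - 127/21976 = 684403957/3421509368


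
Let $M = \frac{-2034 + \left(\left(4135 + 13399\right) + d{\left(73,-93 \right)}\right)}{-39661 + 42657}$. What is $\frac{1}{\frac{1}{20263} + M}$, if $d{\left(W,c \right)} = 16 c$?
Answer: $\frac{15176987}{70982038} \approx 0.21381$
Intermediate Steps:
$M = \frac{3503}{749}$ ($M = \frac{-2034 + \left(\left(4135 + 13399\right) + 16 \left(-93\right)\right)}{-39661 + 42657} = \frac{-2034 + \left(17534 - 1488\right)}{2996} = \left(-2034 + 16046\right) \frac{1}{2996} = 14012 \cdot \frac{1}{2996} = \frac{3503}{749} \approx 4.6769$)
$\frac{1}{\frac{1}{20263} + M} = \frac{1}{\frac{1}{20263} + \frac{3503}{749}} = \frac{1}{\frac{70982038}{15176987}} = \frac{15176987}{70982038}$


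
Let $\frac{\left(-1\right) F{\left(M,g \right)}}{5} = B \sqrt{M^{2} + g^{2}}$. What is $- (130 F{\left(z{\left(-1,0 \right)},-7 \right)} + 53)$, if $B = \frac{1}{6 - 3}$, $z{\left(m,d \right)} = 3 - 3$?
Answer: $\frac{4391}{3} \approx 1463.7$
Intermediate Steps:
$z{\left(m,d \right)} = 0$ ($z{\left(m,d \right)} = 3 - 3 = 0$)
$B = \frac{1}{3} \approx 0.33333$
$F{\left(M,g \right)} = - \frac{5 \sqrt{M^{2} + g^{2}}}{3}$ ($F{\left(M,g \right)} = - 5 \frac{\sqrt{M^{2} + g^{2}}}{3} = - \frac{5 \sqrt{M^{2} + g^{2}}}{3}$)
$- (130 F{\left(z{\left(-1,0 \right)},-7 \right)} + 53) = - (130 \left(- \frac{5 \sqrt{0^{2} + \left(-7\right)^{2}}}{3}\right) + 53) = - (130 \left(- \frac{5 \sqrt{0 + 49}}{3}\right) + 53) = - (130 \left(- \frac{5 \sqrt{49}}{3}\right) + 53) = - (130 \left(\left(- \frac{5}{3}\right) 7\right) + 53) = - (130 \left(- \frac{35}{3}\right) + 53) = - (- \frac{4550}{3} + 53) = \left(-1\right) \left(- \frac{4391}{3}\right) = \frac{4391}{3}$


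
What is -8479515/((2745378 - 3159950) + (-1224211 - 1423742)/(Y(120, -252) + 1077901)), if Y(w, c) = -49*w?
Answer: 1818043629963/88886507593 ≈ 20.454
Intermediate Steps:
-8479515/((2745378 - 3159950) + (-1224211 - 1423742)/(Y(120, -252) + 1077901)) = -8479515/((2745378 - 3159950) + (-1224211 - 1423742)/(-49*120 + 1077901)) = -8479515/(-414572 - 2647953/(-5880 + 1077901)) = -8479515/(-414572 - 2647953/1072021) = -8479515/(-444432537965/1072021) = -8479515*(-1072021/444432537965) = 1818043629963/88886507593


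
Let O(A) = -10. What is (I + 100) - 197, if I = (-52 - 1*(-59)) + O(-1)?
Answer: -100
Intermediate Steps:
I = -3 (I = (-52 - 1*(-59)) - 10 = (-52 + 59) - 10 = 7 - 10 = -3)
(I + 100) - 197 = (-3 + 100) - 197 = 97 - 197 = -100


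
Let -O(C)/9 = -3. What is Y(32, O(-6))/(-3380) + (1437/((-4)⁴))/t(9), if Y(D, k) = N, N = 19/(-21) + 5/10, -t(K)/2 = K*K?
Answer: -2823493/81768960 ≈ -0.034530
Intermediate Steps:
O(C) = 27 (O(C) = -9*(-3) = 27)
t(K) = -2*K² (t(K) = -2*K*K = -2*K²)
N = -17/42 (N = 19*(-1/21) + 5*(⅒) = -19/21 + ½ = -17/42 ≈ -0.40476)
Y(D, k) = -17/42
Y(32, O(-6))/(-3380) + (1437/((-4)⁴))/t(9) = -17/42/(-3380) + (1437/((-4)⁴))/((-2*9²)) = -17/42*(-1/3380) + (1437/256)/((-2*81)) = 17/141960 + (1437*(1/256))/(-162) = 17/141960 + (1437/256)*(-1/162) = 17/141960 - 479/13824 = -2823493/81768960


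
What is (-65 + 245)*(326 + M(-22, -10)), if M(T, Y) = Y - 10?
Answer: 55080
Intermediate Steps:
M(T, Y) = -10 + Y
(-65 + 245)*(326 + M(-22, -10)) = (-65 + 245)*(326 + (-10 - 10)) = 180*(326 - 20) = 180*306 = 55080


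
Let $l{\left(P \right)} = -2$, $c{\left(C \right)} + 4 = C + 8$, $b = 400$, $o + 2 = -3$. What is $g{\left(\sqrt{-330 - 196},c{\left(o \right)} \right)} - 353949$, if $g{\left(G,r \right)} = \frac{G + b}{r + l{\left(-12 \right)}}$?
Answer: $- \frac{1062247}{3} - \frac{i \sqrt{526}}{3} \approx -3.5408 \cdot 10^{5} - 7.6449 i$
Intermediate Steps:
$o = -5$ ($o = -2 - 3 = -5$)
$c{\left(C \right)} = 4 + C$ ($c{\left(C \right)} = -4 + \left(C + 8\right) = -4 + \left(8 + C\right) = 4 + C$)
$g{\left(G,r \right)} = \frac{400 + G}{-2 + r}$ ($g{\left(G,r \right)} = \frac{G + 400}{r - 2} = \frac{400 + G}{-2 + r}$)
$g{\left(\sqrt{-330 - 196},c{\left(o \right)} \right)} - 353949 = \frac{400 + \sqrt{-330 - 196}}{-2 + \left(4 - 5\right)} - 353949 = \frac{400 + \sqrt{-526}}{-2 - 1} - 353949 = \frac{400 + i \sqrt{526}}{-3} - 353949 = - \frac{400 + i \sqrt{526}}{3} - 353949 = \left(- \frac{400}{3} - \frac{i \sqrt{526}}{3}\right) - 353949 = - \frac{1062247}{3} - \frac{i \sqrt{526}}{3}$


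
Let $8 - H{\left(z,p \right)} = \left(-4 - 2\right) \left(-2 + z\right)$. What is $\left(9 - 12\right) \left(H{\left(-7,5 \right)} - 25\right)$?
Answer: $213$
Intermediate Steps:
$H{\left(z,p \right)} = -4 + 6 z$ ($H{\left(z,p \right)} = 8 - \left(-4 - 2\right) \left(-2 + z\right) = 8 - - 6 \left(-2 + z\right) = 8 - \left(12 - 6 z\right) = 8 + \left(-12 + 6 z\right) = -4 + 6 z$)
$\left(9 - 12\right) \left(H{\left(-7,5 \right)} - 25\right) = \left(9 - 12\right) \left(\left(-4 + 6 \left(-7\right)\right) - 25\right) = \left(9 - 12\right) \left(\left(-4 - 42\right) - 25\right) = - 3 \left(-46 - 25\right) = \left(-3\right) \left(-71\right) = 213$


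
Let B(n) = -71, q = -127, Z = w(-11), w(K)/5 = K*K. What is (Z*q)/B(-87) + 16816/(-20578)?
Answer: 789958347/730519 ≈ 1081.4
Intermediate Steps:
w(K) = 5*K² (w(K) = 5*(K*K) = 5*K²)
Z = 605 (Z = 5*(-11)² = 5*121 = 605)
(Z*q)/B(-87) + 16816/(-20578) = (605*(-127))/(-71) + 16816/(-20578) = -76835*(-1/71) + 16816*(-1/20578) = 76835/71 - 8408/10289 = 789958347/730519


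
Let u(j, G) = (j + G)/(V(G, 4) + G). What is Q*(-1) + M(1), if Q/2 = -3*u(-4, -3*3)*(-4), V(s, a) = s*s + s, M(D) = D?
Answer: 125/21 ≈ 5.9524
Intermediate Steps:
V(s, a) = s + s² (V(s, a) = s² + s = s + s²)
u(j, G) = (G + j)/(G + G*(1 + G)) (u(j, G) = (j + G)/(G*(1 + G) + G) = (G + j)/(G + G*(1 + G)))
Q = -104/21 (Q = 2*(-3*(-3*3 - 4)/(((-3*3))*(2 - 3*3))*(-4)) = 2*(-3*(-9 - 4)/((-9)*(2 - 9))*(-4)) = 2*(-(-1)*(-13)/(3*(-7))*(-4)) = 2*(-(-1)*(-1)*(-13)/(3*7)*(-4)) = 2*(-3*(-13/63)*(-4)) = 2*((13/21)*(-4)) = 2*(-52/21) = -104/21 ≈ -4.9524)
Q*(-1) + M(1) = -104/21*(-1) + 1 = 104/21 + 1 = 125/21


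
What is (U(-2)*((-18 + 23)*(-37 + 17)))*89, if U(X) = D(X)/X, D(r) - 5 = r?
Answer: 13350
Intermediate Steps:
D(r) = 5 + r
U(X) = (5 + X)/X
(U(-2)*((-18 + 23)*(-37 + 17)))*89 = (((5 - 2)/(-2))*((-18 + 23)*(-37 + 17)))*89 = ((-½*3)*(5*(-20)))*89 = -3/2*(-100)*89 = 150*89 = 13350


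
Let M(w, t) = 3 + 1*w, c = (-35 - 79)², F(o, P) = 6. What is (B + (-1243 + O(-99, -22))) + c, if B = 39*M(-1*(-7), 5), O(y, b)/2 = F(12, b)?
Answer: 12155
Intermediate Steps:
O(y, b) = 12 (O(y, b) = 2*6 = 12)
c = 12996 (c = (-114)² = 12996)
M(w, t) = 3 + w
B = 390 (B = 39*(3 - 1*(-7)) = 39*(3 + 7) = 39*10 = 390)
(B + (-1243 + O(-99, -22))) + c = (390 + (-1243 + 12)) + 12996 = (390 - 1231) + 12996 = -841 + 12996 = 12155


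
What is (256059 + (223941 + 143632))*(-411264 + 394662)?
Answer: -10353538464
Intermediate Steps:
(256059 + (223941 + 143632))*(-411264 + 394662) = (256059 + 367573)*(-16602) = 623632*(-16602) = -10353538464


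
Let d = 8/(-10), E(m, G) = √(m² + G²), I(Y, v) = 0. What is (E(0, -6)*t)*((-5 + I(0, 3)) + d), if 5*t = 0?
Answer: 0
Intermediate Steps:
E(m, G) = √(G² + m²)
d = -⅘ (d = 8*(-⅒) = -⅘ ≈ -0.80000)
t = 0 (t = (⅕)*0 = 0)
(E(0, -6)*t)*((-5 + I(0, 3)) + d) = (√((-6)² + 0²)*0)*((-5 + 0) - ⅘) = (√(36 + 0)*0)*(-5 - ⅘) = (√36*0)*(-29/5) = (6*0)*(-29/5) = 0*(-29/5) = 0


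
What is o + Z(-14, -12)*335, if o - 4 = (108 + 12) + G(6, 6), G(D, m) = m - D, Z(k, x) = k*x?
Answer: 56404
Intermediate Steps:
o = 124 (o = 4 + ((108 + 12) + (6 - 1*6)) = 4 + (120 + (6 - 6)) = 4 + (120 + 0) = 4 + 120 = 124)
o + Z(-14, -12)*335 = 124 - 14*(-12)*335 = 124 + 168*335 = 124 + 56280 = 56404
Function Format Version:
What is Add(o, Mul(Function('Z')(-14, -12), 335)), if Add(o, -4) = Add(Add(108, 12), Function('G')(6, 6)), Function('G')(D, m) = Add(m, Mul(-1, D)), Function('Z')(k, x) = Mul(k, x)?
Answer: 56404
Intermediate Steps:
o = 124 (o = Add(4, Add(Add(108, 12), Add(6, Mul(-1, 6)))) = Add(4, Add(120, Add(6, -6))) = Add(4, Add(120, 0)) = Add(4, 120) = 124)
Add(o, Mul(Function('Z')(-14, -12), 335)) = Add(124, Mul(Mul(-14, -12), 335)) = Add(124, Mul(168, 335)) = Add(124, 56280) = 56404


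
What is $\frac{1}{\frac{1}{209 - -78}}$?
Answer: $287$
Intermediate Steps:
$\frac{1}{\frac{1}{209 - -78}} = \frac{1}{\frac{1}{209 + \left(-3 + 81\right)}} = \frac{1}{\frac{1}{209 + 78}} = \frac{1}{\frac{1}{287}} = 287$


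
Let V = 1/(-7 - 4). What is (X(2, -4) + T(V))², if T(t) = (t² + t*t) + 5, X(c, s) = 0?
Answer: 368449/14641 ≈ 25.166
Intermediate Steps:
V = -1/11 (V = 1/(-11) = -1/11 ≈ -0.090909)
T(t) = 5 + 2*t² (T(t) = (t² + t²) + 5 = 2*t² + 5 = 5 + 2*t²)
(X(2, -4) + T(V))² = (0 + (5 + 2*(-1/11)²))² = (0 + (5 + 2*(1/121)))² = (0 + (5 + 2/121))² = (0 + 607/121)² = (607/121)² = 368449/14641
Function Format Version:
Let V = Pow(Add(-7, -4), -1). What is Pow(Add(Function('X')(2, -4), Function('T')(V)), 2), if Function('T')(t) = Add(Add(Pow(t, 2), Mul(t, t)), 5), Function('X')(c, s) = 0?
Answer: Rational(368449, 14641) ≈ 25.166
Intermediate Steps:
V = Rational(-1, 11) (V = Pow(-11, -1) = Rational(-1, 11) ≈ -0.090909)
Function('T')(t) = Add(5, Mul(2, Pow(t, 2))) (Function('T')(t) = Add(Add(Pow(t, 2), Pow(t, 2)), 5) = Add(Mul(2, Pow(t, 2)), 5) = Add(5, Mul(2, Pow(t, 2))))
Pow(Add(Function('X')(2, -4), Function('T')(V)), 2) = Pow(Add(0, Add(5, Mul(2, Pow(Rational(-1, 11), 2)))), 2) = Pow(Add(0, Add(5, Mul(2, Rational(1, 121)))), 2) = Pow(Add(0, Add(5, Rational(2, 121))), 2) = Pow(Add(0, Rational(607, 121)), 2) = Pow(Rational(607, 121), 2) = Rational(368449, 14641)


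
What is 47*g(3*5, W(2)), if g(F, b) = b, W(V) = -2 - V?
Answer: -188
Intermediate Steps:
47*g(3*5, W(2)) = 47*(-2 - 1*2) = 47*(-2 - 2) = 47*(-4) = -188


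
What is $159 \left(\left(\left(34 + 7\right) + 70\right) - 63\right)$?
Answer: $7632$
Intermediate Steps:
$159 \left(\left(\left(34 + 7\right) + 70\right) - 63\right) = 159 \left(\left(41 + 70\right) - 63\right) = 159 \left(111 - 63\right) = 159 \cdot 48 = 7632$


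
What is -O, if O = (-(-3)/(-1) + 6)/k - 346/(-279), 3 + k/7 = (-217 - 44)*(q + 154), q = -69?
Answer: -17912833/14444388 ≈ -1.2401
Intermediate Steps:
k = -155316 (k = -21 + 7*((-217 - 44)*(-69 + 154)) = -21 + 7*(-261*85) = -21 + 7*(-22185) = -21 - 155295 = -155316)
O = 17912833/14444388 (O = (-(-3)/(-1) + 6)/(-155316) - 346/(-279) = (-(-3)*(-1) + 6)*(-1/155316) - 346*(-1/279) = (-1*3 + 6)*(-1/155316) + 346/279 = (-3 + 6)*(-1/155316) + 346/279 = 3*(-1/155316) + 346/279 = -1/51772 + 346/279 = 17912833/14444388 ≈ 1.2401)
-O = -1*17912833/14444388 = -17912833/14444388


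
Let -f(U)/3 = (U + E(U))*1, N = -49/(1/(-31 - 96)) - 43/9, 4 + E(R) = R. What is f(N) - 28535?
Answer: -197497/3 ≈ -65832.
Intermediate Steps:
E(R) = -4 + R
N = 55964/9 (N = -49/(1/(-127)) - 43*⅑ = -49/(-1/127) - 43/9 = -49*(-127) - 43/9 = 6223 - 43/9 = 55964/9 ≈ 6218.2)
f(U) = 12 - 6*U (f(U) = -3*(U + (-4 + U)) = -3*(-4 + 2*U) = 12 - 6*U)
f(N) - 28535 = (12 - 6*55964/9) - 28535 = (12 - 111928/3) - 28535 = -111892/3 - 28535 = -197497/3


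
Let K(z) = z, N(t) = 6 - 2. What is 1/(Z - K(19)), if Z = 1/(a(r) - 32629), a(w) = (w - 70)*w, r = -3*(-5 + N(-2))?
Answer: -32830/623771 ≈ -0.052631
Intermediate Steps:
N(t) = 4
r = 3 (r = -3*(-5 + 4) = -3*(-1) = 3)
a(w) = w*(-70 + w) (a(w) = (-70 + w)*w = w*(-70 + w))
Z = -1/32830 (Z = 1/(3*(-70 + 3) - 32629) = 1/(3*(-67) - 32629) = 1/(-201 - 32629) = 1/(-32830) = -1/32830 ≈ -3.0460e-5)
1/(Z - K(19)) = 1/(-1/32830 - 1*19) = 1/(-1/32830 - 19) = 1/(-623771/32830) = -32830/623771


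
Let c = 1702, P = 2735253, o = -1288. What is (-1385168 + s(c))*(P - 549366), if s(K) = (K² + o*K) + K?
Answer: -1483863159306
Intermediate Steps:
s(K) = K² - 1287*K (s(K) = (K² - 1288*K) + K = K² - 1287*K)
(-1385168 + s(c))*(P - 549366) = (-1385168 + 1702*(-1287 + 1702))*(2735253 - 549366) = (-1385168 + 1702*415)*2185887 = (-1385168 + 706330)*2185887 = -678838*2185887 = -1483863159306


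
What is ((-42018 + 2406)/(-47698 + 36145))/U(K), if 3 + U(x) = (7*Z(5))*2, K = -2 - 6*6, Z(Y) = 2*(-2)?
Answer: -13204/227209 ≈ -0.058114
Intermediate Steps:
Z(Y) = -4
K = -38 (K = -2 - 36 = -38)
U(x) = -59 (U(x) = -3 + (7*(-4))*2 = -3 - 28*2 = -3 - 56 = -59)
((-42018 + 2406)/(-47698 + 36145))/U(K) = ((-42018 + 2406)/(-47698 + 36145))/(-59) = -39612/(-11553)*(-1/59) = -39612*(-1/11553)*(-1/59) = (13204/3851)*(-1/59) = -13204/227209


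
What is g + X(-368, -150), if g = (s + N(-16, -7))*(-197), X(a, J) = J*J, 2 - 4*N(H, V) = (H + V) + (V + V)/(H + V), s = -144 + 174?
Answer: 1415763/92 ≈ 15389.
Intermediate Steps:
s = 30
N(H, V) = ½ - H/4 - V/4 - V/(2*(H + V)) (N(H, V) = ½ - ((H + V) + (V + V)/(H + V))/4 = ½ - ((H + V) + (2*V)/(H + V))/4 = ½ - ((H + V) + 2*V/(H + V))/4 = ½ - (H + V + 2*V/(H + V))/4 = ½ + (-H/4 - V/4 - V/(2*(H + V))) = ½ - H/4 - V/4 - V/(2*(H + V)))
X(a, J) = J²
g = -654237/92 (g = (30 + (-1*(-16)² - 1*(-7)² + 2*(-16) - 2*(-16)*(-7))/(4*(-16 - 7)))*(-197) = (30 + (¼)*(-1*256 - 1*49 - 32 - 224)/(-23))*(-197) = (30 + (¼)*(-1/23)*(-256 - 49 - 32 - 224))*(-197) = (30 + (¼)*(-1/23)*(-561))*(-197) = (30 + 561/92)*(-197) = (3321/92)*(-197) = -654237/92 ≈ -7111.3)
g + X(-368, -150) = -654237/92 + (-150)² = -654237/92 + 22500 = 1415763/92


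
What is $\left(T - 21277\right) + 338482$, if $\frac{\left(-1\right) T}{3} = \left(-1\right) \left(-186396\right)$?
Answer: $-241983$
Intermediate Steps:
$T = -559188$ ($T = - 3 \left(\left(-1\right) \left(-186396\right)\right) = \left(-3\right) 186396 = -559188$)
$\left(T - 21277\right) + 338482 = \left(-559188 - 21277\right) + 338482 = -580465 + 338482 = -241983$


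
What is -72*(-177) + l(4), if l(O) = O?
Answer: 12748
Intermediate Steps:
-72*(-177) + l(4) = -72*(-177) + 4 = 12744 + 4 = 12748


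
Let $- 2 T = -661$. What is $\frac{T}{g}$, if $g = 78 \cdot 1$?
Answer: $\frac{661}{156} \approx 4.2372$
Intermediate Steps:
$g = 78$
$T = \frac{661}{2}$ ($T = \left(- \frac{1}{2}\right) \left(-661\right) = \frac{661}{2} \approx 330.5$)
$\frac{T}{g} = \frac{661}{2 \cdot 78} = \frac{661}{2} \cdot \frac{1}{78} = \frac{661}{156}$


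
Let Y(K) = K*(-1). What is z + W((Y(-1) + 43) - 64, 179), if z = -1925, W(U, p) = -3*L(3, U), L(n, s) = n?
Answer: -1934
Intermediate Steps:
Y(K) = -K
W(U, p) = -9 (W(U, p) = -3*3 = -9)
z + W((Y(-1) + 43) - 64, 179) = -1925 - 9 = -1934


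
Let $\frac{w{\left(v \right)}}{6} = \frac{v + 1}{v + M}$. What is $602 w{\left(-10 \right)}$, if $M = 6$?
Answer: $8127$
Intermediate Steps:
$w{\left(v \right)} = \frac{6 \left(1 + v\right)}{6 + v}$ ($w{\left(v \right)} = 6 \frac{v + 1}{v + 6} = 6 \frac{1 + v}{6 + v} = \frac{6 \left(1 + v\right)}{6 + v}$)
$602 w{\left(-10 \right)} = 602 \frac{6 \left(1 - 10\right)}{6 - 10} = 602 \cdot 6 \frac{1}{-4} \left(-9\right) = 602 \cdot 6 \left(- \frac{1}{4}\right) \left(-9\right) = 602 \cdot \frac{27}{2} = 8127$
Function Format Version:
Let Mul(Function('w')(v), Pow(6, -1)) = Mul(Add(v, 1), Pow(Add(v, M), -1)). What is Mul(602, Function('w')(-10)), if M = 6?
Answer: 8127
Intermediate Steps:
Function('w')(v) = Mul(6, Pow(Add(6, v), -1), Add(1, v)) (Function('w')(v) = Mul(6, Mul(Add(v, 1), Pow(Add(v, 6), -1))) = Mul(6, Mul(Add(1, v), Pow(Add(6, v), -1))) = Mul(6, Mul(Pow(Add(6, v), -1), Add(1, v))) = Mul(6, Pow(Add(6, v), -1), Add(1, v)))
Mul(602, Function('w')(-10)) = Mul(602, Mul(6, Pow(Add(6, -10), -1), Add(1, -10))) = Mul(602, Mul(6, Pow(-4, -1), -9)) = Mul(602, Mul(6, Rational(-1, 4), -9)) = Mul(602, Rational(27, 2)) = 8127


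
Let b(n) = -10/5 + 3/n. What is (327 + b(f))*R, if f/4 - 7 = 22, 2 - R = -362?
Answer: 3430973/29 ≈ 1.1831e+5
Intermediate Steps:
R = 364 (R = 2 - 1*(-362) = 2 + 362 = 364)
f = 116 (f = 28 + 4*22 = 28 + 88 = 116)
b(n) = -2 + 3/n (b(n) = -10*1/5 + 3/n = -2 + 3/n)
(327 + b(f))*R = (327 + (-2 + 3/116))*364 = (327 - 229/116)*364 = (37703/116)*364 = 3430973/29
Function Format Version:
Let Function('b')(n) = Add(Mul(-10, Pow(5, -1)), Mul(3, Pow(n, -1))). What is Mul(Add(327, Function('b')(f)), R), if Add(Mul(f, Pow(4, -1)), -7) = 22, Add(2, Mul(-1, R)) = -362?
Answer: Rational(3430973, 29) ≈ 1.1831e+5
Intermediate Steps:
R = 364 (R = Add(2, Mul(-1, -362)) = Add(2, 362) = 364)
f = 116 (f = Add(28, Mul(4, 22)) = Add(28, 88) = 116)
Function('b')(n) = Add(-2, Mul(3, Pow(n, -1))) (Function('b')(n) = Add(Mul(-10, Rational(1, 5)), Mul(3, Pow(n, -1))) = Add(-2, Mul(3, Pow(n, -1))))
Mul(Add(327, Function('b')(f)), R) = Mul(Add(327, Add(-2, Mul(3, Pow(116, -1)))), 364) = Mul(Add(327, Add(-2, Mul(3, Rational(1, 116)))), 364) = Mul(Add(327, Add(-2, Rational(3, 116))), 364) = Mul(Add(327, Rational(-229, 116)), 364) = Mul(Rational(37703, 116), 364) = Rational(3430973, 29)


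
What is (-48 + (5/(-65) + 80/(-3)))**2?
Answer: 8497225/1521 ≈ 5586.6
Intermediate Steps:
(-48 + (5/(-65) + 80/(-3)))**2 = (-48 + (5*(-1/65) + 80*(-1/3)))**2 = (-48 + (-1/13 - 80/3))**2 = (-48 - 1043/39)**2 = (-2915/39)**2 = 8497225/1521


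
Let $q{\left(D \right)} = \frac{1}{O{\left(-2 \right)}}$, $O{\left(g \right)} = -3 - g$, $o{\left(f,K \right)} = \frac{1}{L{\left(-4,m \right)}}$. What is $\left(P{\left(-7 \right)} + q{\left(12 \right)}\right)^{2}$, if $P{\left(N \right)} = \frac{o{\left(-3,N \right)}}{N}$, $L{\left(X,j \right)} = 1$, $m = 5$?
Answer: $\frac{64}{49} \approx 1.3061$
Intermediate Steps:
$o{\left(f,K \right)} = 1$ ($o{\left(f,K \right)} = 1^{-1} = 1$)
$P{\left(N \right)} = \frac{1}{N}$ ($P{\left(N \right)} = 1 \frac{1}{N} = \frac{1}{N}$)
$q{\left(D \right)} = -1$ ($q{\left(D \right)} = \frac{1}{-3 - -2} = \frac{1}{-3 + 2} = \frac{1}{-1} = -1$)
$\left(P{\left(-7 \right)} + q{\left(12 \right)}\right)^{2} = \left(\frac{1}{-7} - 1\right)^{2} = \left(- \frac{1}{7} - 1\right)^{2} = \left(- \frac{8}{7}\right)^{2} = \frac{64}{49}$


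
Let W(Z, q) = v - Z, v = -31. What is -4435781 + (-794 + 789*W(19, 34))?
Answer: -4476025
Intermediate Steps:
W(Z, q) = -31 - Z
-4435781 + (-794 + 789*W(19, 34)) = -4435781 + (-794 + 789*(-31 - 1*19)) = -4435781 + (-794 + 789*(-31 - 19)) = -4435781 + (-794 + 789*(-50)) = -4435781 + (-794 - 39450) = -4435781 - 40244 = -4476025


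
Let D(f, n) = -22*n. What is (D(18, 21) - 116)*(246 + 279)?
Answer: -303450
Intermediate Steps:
(D(18, 21) - 116)*(246 + 279) = (-22*21 - 116)*(246 + 279) = (-462 - 116)*525 = -578*525 = -303450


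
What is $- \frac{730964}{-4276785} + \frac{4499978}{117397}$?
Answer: $\frac{2761607341634}{71725961235} \approx 38.502$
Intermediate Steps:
$- \frac{730964}{-4276785} + \frac{4499978}{117397} = \left(-730964\right) \left(- \frac{1}{4276785}\right) + 4499978 \cdot \frac{1}{117397} = \frac{730964}{4276785} + \frac{642854}{16771} = \frac{2761607341634}{71725961235}$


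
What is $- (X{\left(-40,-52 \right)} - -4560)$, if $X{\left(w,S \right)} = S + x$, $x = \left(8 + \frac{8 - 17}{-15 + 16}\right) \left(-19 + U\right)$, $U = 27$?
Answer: $-4500$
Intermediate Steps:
$x = -8$ ($x = \left(8 + \frac{8 - 17}{-15 + 16}\right) \left(-19 + 27\right) = \left(8 - \frac{9}{1}\right) 8 = \left(8 - 9\right) 8 = \left(-1\right) 8 = -8$)
$X{\left(w,S \right)} = -8 + S$ ($X{\left(w,S \right)} = S - 8 = -8 + S$)
$- (X{\left(-40,-52 \right)} - -4560) = - (\left(-8 - 52\right) - -4560) = - (-60 + 4560) = \left(-1\right) 4500 = -4500$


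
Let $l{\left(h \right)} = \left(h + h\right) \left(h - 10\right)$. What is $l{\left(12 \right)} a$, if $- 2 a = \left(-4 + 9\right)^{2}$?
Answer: $-600$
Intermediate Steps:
$l{\left(h \right)} = 2 h \left(-10 + h\right)$
$a = - \frac{25}{2}$ ($a = - \frac{\left(-4 + 9\right)^{2}}{2} = - \frac{5^{2}}{2} = \left(- \frac{1}{2}\right) 25 = - \frac{25}{2} \approx -12.5$)
$l{\left(12 \right)} a = 2 \cdot 12 \left(-10 + 12\right) \left(- \frac{25}{2}\right) = 2 \cdot 12 \cdot 2 \left(- \frac{25}{2}\right) = 48 \left(- \frac{25}{2}\right) = -600$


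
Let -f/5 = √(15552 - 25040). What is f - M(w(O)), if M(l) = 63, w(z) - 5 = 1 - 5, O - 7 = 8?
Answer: -63 - 20*I*√593 ≈ -63.0 - 487.03*I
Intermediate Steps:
O = 15 (O = 7 + 8 = 15)
w(z) = 1 (w(z) = 5 + (1 - 5) = 5 - 4 = 1)
f = -20*I*√593 (f = -5*√(15552 - 25040) = -20*I*√593 ≈ -487.03*I)
f - M(w(O)) = -20*I*√593 - 1*63 = -20*I*√593 - 63 = -63 - 20*I*√593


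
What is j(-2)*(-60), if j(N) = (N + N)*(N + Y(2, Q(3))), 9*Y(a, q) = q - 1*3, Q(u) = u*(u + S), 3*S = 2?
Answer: -800/3 ≈ -266.67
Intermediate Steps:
S = 2/3 (S = (1/3)*2 = 2/3 ≈ 0.66667)
Q(u) = u*(2/3 + u) (Q(u) = u*(u + 2/3) = u*(2/3 + u))
Y(a, q) = -1/3 + q/9 (Y(a, q) = (q - 1*3)/9 = (q - 3)/9 = (-3 + q)/9 = -1/3 + q/9)
j(N) = 2*N*(8/9 + N) (j(N) = (N + N)*(N + (-1/3 + ((1/3)*3*(2 + 3*3))/9)) = (2*N)*(N + (-1/3 + ((1/3)*3*(2 + 9))/9)) = (2*N)*(N + (-1/3 + ((1/3)*3*11)/9)) = (2*N)*(N + (-1/3 + (1/9)*11)) = (2*N)*(N + (-1/3 + 11/9)) = (2*N)*(N + 8/9) = (2*N)*(8/9 + N) = 2*N*(8/9 + N))
j(-2)*(-60) = ((2/9)*(-2)*(8 + 9*(-2)))*(-60) = ((2/9)*(-2)*(8 - 18))*(-60) = ((2/9)*(-2)*(-10))*(-60) = (40/9)*(-60) = -800/3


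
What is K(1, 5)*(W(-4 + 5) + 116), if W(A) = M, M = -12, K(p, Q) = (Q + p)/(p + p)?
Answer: 312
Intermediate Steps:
K(p, Q) = (Q + p)/(2*p) (K(p, Q) = (Q + p)/((2*p)) = (Q + p)*(1/(2*p)) = (Q + p)/(2*p))
W(A) = -12
K(1, 5)*(W(-4 + 5) + 116) = ((1/2)*(5 + 1)/1)*(-12 + 116) = ((1/2)*1*6)*104 = 3*104 = 312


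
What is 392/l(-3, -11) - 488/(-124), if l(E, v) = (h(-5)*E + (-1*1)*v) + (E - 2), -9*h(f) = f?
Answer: 38042/403 ≈ 94.397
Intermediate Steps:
h(f) = -f/9
l(E, v) = -2 - v + 14*E/9 (l(E, v) = ((-⅑*(-5))*E + (-1*1)*v) + (E - 2) = (5*E/9 - v) + (-2 + E) = (-v + 5*E/9) + (-2 + E) = -2 - v + 14*E/9)
392/l(-3, -11) - 488/(-124) = 392/(-2 - 1*(-11) + (14/9)*(-3)) - 488/(-124) = 392/(-2 + 11 - 14/3) - 488*(-1/124) = 392/(13/3) + 122/31 = 392*(3/13) + 122/31 = 1176/13 + 122/31 = 38042/403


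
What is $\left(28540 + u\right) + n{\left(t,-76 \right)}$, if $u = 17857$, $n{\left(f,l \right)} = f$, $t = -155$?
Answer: $46242$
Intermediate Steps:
$\left(28540 + u\right) + n{\left(t,-76 \right)} = \left(28540 + 17857\right) - 155 = 46397 - 155 = 46242$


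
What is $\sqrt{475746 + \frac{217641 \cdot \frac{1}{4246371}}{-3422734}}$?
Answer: $\frac{\sqrt{1240715749189548961800903276782}}{1614910933146} \approx 689.74$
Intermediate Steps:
$\sqrt{475746 + \frac{217641 \cdot \frac{1}{4246371}}{-3422734}} = \sqrt{475746 + 217641 \cdot \frac{1}{4246371} \left(- \frac{1}{3422734}\right)} = \sqrt{475746 + \frac{72547}{1415457} \left(- \frac{1}{3422734}\right)} = \sqrt{475746 - \frac{72547}{4844732799438}} = \sqrt{\frac{2304862250401358201}{4844732799438}} = \frac{\sqrt{1240715749189548961800903276782}}{1614910933146}$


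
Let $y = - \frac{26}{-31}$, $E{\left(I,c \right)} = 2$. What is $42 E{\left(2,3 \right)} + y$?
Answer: $\frac{2630}{31} \approx 84.839$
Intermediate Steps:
$y = \frac{26}{31}$ ($y = \left(-26\right) \left(- \frac{1}{31}\right) = \frac{26}{31} \approx 0.83871$)
$42 E{\left(2,3 \right)} + y = 42 \cdot 2 + \frac{26}{31} = 84 + \frac{26}{31} = \frac{2630}{31}$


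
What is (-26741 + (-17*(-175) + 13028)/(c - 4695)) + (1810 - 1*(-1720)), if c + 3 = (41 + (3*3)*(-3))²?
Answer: -104511925/4502 ≈ -23215.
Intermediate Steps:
c = 193 (c = -3 + (41 + (3*3)*(-3))² = -3 + (41 + 9*(-3))² = -3 + (41 - 27)² = -3 + 14² = -3 + 196 = 193)
(-26741 + (-17*(-175) + 13028)/(c - 4695)) + (1810 - 1*(-1720)) = (-26741 + (-17*(-175) + 13028)/(193 - 4695)) + (1810 - 1*(-1720)) = (-26741 + (2975 + 13028)/(-4502)) + (1810 + 1720) = (-26741 + 16003*(-1/4502)) + 3530 = (-26741 - 16003/4502) + 3530 = -120403985/4502 + 3530 = -104511925/4502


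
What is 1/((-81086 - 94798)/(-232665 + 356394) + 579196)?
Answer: 41243/23887722000 ≈ 1.7265e-6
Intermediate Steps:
1/((-81086 - 94798)/(-232665 + 356394) + 579196) = 1/(-175884/123729 + 579196) = 1/(-175884*1/123729 + 579196) = 1/(-58628/41243 + 579196) = 1/(23887722000/41243) = 41243/23887722000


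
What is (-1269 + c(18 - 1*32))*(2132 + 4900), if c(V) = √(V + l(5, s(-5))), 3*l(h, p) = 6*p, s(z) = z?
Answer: -8923608 + 14064*I*√6 ≈ -8.9236e+6 + 34450.0*I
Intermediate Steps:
l(h, p) = 2*p (l(h, p) = (6*p)/3 = 2*p)
c(V) = √(-10 + V) (c(V) = √(V + 2*(-5)) = √(V - 10) = √(-10 + V))
(-1269 + c(18 - 1*32))*(2132 + 4900) = (-1269 + √(-10 + (18 - 1*32)))*(2132 + 4900) = (-1269 + √(-10 + (18 - 32)))*7032 = (-1269 + √(-10 - 14))*7032 = (-1269 + √(-24))*7032 = (-1269 + 2*I*√6)*7032 = -8923608 + 14064*I*√6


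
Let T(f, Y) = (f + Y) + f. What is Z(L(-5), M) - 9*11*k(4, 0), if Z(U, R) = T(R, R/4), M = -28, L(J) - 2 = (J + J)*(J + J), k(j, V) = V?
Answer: -63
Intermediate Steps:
T(f, Y) = Y + 2*f (T(f, Y) = (Y + f) + f = Y + 2*f)
L(J) = 2 + 4*J² (L(J) = 2 + (J + J)*(J + J) = 2 + (2*J)*(2*J) = 2 + 4*J²)
Z(U, R) = 9*R/4 (Z(U, R) = R/4 + 2*R = 9*R/4)
Z(L(-5), M) - 9*11*k(4, 0) = (9/4)*(-28) - 9*11*0 = -63 - 99*0 = -63 - 1*0 = -63 + 0 = -63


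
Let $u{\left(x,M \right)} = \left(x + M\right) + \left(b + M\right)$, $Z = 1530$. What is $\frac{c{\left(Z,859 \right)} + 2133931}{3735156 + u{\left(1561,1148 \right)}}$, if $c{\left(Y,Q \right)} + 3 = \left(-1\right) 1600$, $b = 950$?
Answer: $\frac{2132328}{3739963} \approx 0.57015$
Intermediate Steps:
$u{\left(x,M \right)} = 950 + x + 2 M$ ($u{\left(x,M \right)} = \left(x + M\right) + \left(950 + M\right) = \left(M + x\right) + \left(950 + M\right) = 950 + x + 2 M$)
$c{\left(Y,Q \right)} = -1603$ ($c{\left(Y,Q \right)} = -3 - 1600 = -1603$)
$\frac{c{\left(Z,859 \right)} + 2133931}{3735156 + u{\left(1561,1148 \right)}} = \frac{-1603 + 2133931}{3735156 + \left(950 + 1561 + 2 \cdot 1148\right)} = \frac{2132328}{3735156 + \left(950 + 1561 + 2296\right)} = \frac{2132328}{3735156 + 4807} = \frac{2132328}{3739963}$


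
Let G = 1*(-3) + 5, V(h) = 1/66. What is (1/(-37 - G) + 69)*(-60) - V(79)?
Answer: -3550813/858 ≈ -4138.5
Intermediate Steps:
V(h) = 1/66
G = 2 (G = -3 + 5 = 2)
(1/(-37 - G) + 69)*(-60) - V(79) = (1/(-37 - 1*2) + 69)*(-60) - 1*1/66 = (1/(-37 - 2) + 69)*(-60) - 1/66 = (1/(-39) + 69)*(-60) - 1/66 = (-1/39 + 69)*(-60) - 1/66 = (2690/39)*(-60) - 1/66 = -53800/13 - 1/66 = -3550813/858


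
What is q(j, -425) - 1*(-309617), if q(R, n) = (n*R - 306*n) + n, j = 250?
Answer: 332992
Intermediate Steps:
q(R, n) = -305*n + R*n (q(R, n) = (R*n - 306*n) + n = (-306*n + R*n) + n = -305*n + R*n)
q(j, -425) - 1*(-309617) = -425*(-305 + 250) - 1*(-309617) = -425*(-55) + 309617 = 23375 + 309617 = 332992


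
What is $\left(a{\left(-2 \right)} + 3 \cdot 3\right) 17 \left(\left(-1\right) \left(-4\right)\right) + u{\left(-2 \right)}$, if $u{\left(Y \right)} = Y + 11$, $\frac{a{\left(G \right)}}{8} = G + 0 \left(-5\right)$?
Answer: $-467$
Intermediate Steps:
$a{\left(G \right)} = 8 G$ ($a{\left(G \right)} = 8 \left(G + 0 \left(-5\right)\right) = 8 \left(G + 0\right) = 8 G$)
$u{\left(Y \right)} = 11 + Y$
$\left(a{\left(-2 \right)} + 3 \cdot 3\right) 17 \left(\left(-1\right) \left(-4\right)\right) + u{\left(-2 \right)} = \left(8 \left(-2\right) + 3 \cdot 3\right) 17 \left(\left(-1\right) \left(-4\right)\right) + \left(11 - 2\right) = \left(-16 + 9\right) 17 \cdot 4 + 9 = \left(-7\right) 68 + 9 = -476 + 9 = -467$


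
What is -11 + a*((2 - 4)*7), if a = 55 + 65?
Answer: -1691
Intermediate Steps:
a = 120
-11 + a*((2 - 4)*7) = -11 + 120*((2 - 4)*7) = -11 + 120*(-2*7) = -11 + 120*(-14) = -11 - 1680 = -1691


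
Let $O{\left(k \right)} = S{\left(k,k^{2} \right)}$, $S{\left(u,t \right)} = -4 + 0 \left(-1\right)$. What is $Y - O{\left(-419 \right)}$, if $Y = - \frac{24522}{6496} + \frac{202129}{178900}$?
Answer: $\frac{196822723}{145266800} \approx 1.3549$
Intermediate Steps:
$S{\left(u,t \right)} = -4$ ($S{\left(u,t \right)} = -4 + 0 = -4$)
$O{\left(k \right)} = -4$
$Y = - \frac{384244477}{145266800}$ ($Y = \left(-24522\right) \frac{1}{6496} + 202129 \cdot \frac{1}{178900} = - \frac{12261}{3248} + \frac{202129}{178900} = - \frac{384244477}{145266800} \approx -2.6451$)
$Y - O{\left(-419 \right)} = - \frac{384244477}{145266800} - -4 = - \frac{384244477}{145266800} + 4 = \frac{196822723}{145266800}$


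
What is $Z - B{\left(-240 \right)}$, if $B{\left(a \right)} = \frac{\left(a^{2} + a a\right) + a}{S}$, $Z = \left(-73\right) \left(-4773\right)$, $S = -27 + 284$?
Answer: $\frac{89431293}{257} \approx 3.4798 \cdot 10^{5}$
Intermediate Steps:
$S = 257$
$Z = 348429$
$B{\left(a \right)} = \frac{a}{257} + \frac{2 a^{2}}{257}$ ($B{\left(a \right)} = \frac{\left(a^{2} + a a\right) + a}{257} = \left(\left(a^{2} + a^{2}\right) + a\right) \frac{1}{257} = \left(2 a^{2} + a\right) \frac{1}{257} = \left(a + 2 a^{2}\right) \frac{1}{257} = \frac{a}{257} + \frac{2 a^{2}}{257}$)
$Z - B{\left(-240 \right)} = 348429 - \frac{1}{257} \left(-240\right) \left(1 + 2 \left(-240\right)\right) = 348429 - \frac{1}{257} \left(-240\right) \left(1 - 480\right) = 348429 - \frac{1}{257} \left(-240\right) \left(-479\right) = 348429 - \frac{114960}{257} = \frac{89431293}{257}$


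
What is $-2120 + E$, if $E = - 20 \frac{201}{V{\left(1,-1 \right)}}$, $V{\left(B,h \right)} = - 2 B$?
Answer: $-110$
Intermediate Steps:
$E = 2010$ ($E = - 20 \frac{201}{\left(-2\right) 1} = - 20 \frac{201}{-2} = - 20 \cdot 201 \left(- \frac{1}{2}\right) = \left(-20\right) \left(- \frac{201}{2}\right) = 2010$)
$-2120 + E = -2120 + 2010 = -110$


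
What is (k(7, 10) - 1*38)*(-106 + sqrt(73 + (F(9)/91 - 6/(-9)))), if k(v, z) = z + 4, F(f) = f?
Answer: 2544 - 8*sqrt(5497674)/91 ≈ 2337.9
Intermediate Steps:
k(v, z) = 4 + z
(k(7, 10) - 1*38)*(-106 + sqrt(73 + (F(9)/91 - 6/(-9)))) = ((4 + 10) - 1*38)*(-106 + sqrt(73 + (9/91 - 6/(-9)))) = (14 - 38)*(-106 + sqrt(73 + (9*(1/91) - 6*(-1/9)))) = -24*(-106 + sqrt(73 + (9/91 + 2/3))) = -24*(-106 + sqrt(73 + 209/273)) = -24*(-106 + sqrt(20138/273)) = -24*(-106 + sqrt(5497674)/273) = 2544 - 8*sqrt(5497674)/91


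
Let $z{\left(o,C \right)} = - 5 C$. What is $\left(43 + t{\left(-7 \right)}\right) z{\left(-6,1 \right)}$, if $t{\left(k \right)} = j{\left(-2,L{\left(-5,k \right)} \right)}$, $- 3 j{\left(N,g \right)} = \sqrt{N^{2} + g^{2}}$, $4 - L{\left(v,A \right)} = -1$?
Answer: $-215 + \frac{5 \sqrt{29}}{3} \approx -206.02$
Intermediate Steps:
$L{\left(v,A \right)} = 5$ ($L{\left(v,A \right)} = 4 - -1 = 4 + 1 = 5$)
$j{\left(N,g \right)} = - \frac{\sqrt{N^{2} + g^{2}}}{3}$
$t{\left(k \right)} = - \frac{\sqrt{29}}{3}$ ($t{\left(k \right)} = - \frac{\sqrt{\left(-2\right)^{2} + 5^{2}}}{3} = - \frac{\sqrt{4 + 25}}{3} = - \frac{\sqrt{29}}{3}$)
$\left(43 + t{\left(-7 \right)}\right) z{\left(-6,1 \right)} = \left(43 - \frac{\sqrt{29}}{3}\right) \left(\left(-5\right) 1\right) = \left(43 - \frac{\sqrt{29}}{3}\right) \left(-5\right) = -215 + \frac{5 \sqrt{29}}{3}$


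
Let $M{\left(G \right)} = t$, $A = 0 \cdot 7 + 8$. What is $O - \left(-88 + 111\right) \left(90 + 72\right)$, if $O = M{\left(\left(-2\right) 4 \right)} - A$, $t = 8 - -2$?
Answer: $-3724$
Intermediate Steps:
$A = 8$ ($A = 0 + 8 = 8$)
$t = 10$ ($t = 8 + 2 = 10$)
$M{\left(G \right)} = 10$
$O = 2$ ($O = 10 - 8 = 2$)
$O - \left(-88 + 111\right) \left(90 + 72\right) = 2 - \left(-88 + 111\right) \left(90 + 72\right) = 2 - 23 \cdot 162 = 2 - 3726 = -3724$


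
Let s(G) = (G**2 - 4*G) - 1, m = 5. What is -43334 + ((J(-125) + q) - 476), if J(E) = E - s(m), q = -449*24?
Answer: -54715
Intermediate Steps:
q = -10776
s(G) = -1 + G**2 - 4*G
J(E) = -4 + E (J(E) = E - (-1 + 5**2 - 4*5) = E - (-1 + 25 - 20) = E - 1*4 = E - 4 = -4 + E)
-43334 + ((J(-125) + q) - 476) = -43334 + (((-4 - 125) - 10776) - 476) = -43334 + ((-129 - 10776) - 476) = -43334 + (-10905 - 476) = -43334 - 11381 = -54715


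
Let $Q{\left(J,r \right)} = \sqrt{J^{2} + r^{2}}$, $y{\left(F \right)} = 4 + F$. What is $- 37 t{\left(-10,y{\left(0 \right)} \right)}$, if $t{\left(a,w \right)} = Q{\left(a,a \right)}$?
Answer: $- 370 \sqrt{2} \approx -523.26$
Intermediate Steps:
$t{\left(a,w \right)} = \sqrt{2} \sqrt{a^{2}}$ ($t{\left(a,w \right)} = \sqrt{a^{2} + a^{2}} = \sqrt{2 a^{2}} = \sqrt{2} \sqrt{a^{2}}$)
$- 37 t{\left(-10,y{\left(0 \right)} \right)} = - 37 \sqrt{2} \sqrt{\left(-10\right)^{2}} = - 37 \sqrt{2} \sqrt{100} = - 37 \sqrt{2} \cdot 10 = - 37 \cdot 10 \sqrt{2} = - 370 \sqrt{2}$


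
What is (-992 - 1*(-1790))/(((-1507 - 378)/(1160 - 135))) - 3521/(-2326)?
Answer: -379182923/876902 ≈ -432.41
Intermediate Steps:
(-992 - 1*(-1790))/(((-1507 - 378)/(1160 - 135))) - 3521/(-2326) = (-992 + 1790)/((-1885/1025)) - 3521*(-1/2326) = 798/((-1885*1/1025)) + 3521/2326 = 798/(-377/205) + 3521/2326 = 798*(-205/377) + 3521/2326 = -163590/377 + 3521/2326 = -379182923/876902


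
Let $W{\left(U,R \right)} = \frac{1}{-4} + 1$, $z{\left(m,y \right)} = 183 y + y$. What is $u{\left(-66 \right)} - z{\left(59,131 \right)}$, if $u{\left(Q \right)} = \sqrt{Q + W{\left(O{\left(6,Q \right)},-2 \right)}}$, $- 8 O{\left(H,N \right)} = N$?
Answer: $-24104 + \frac{3 i \sqrt{29}}{2} \approx -24104.0 + 8.0777 i$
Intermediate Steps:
$O{\left(H,N \right)} = - \frac{N}{8}$
$z{\left(m,y \right)} = 184 y$
$W{\left(U,R \right)} = \frac{3}{4}$ ($W{\left(U,R \right)} = - \frac{1}{4} + 1 = \frac{3}{4}$)
$u{\left(Q \right)} = \sqrt{\frac{3}{4} + Q}$ ($u{\left(Q \right)} = \sqrt{Q + \frac{3}{4}} = \sqrt{\frac{3}{4} + Q}$)
$u{\left(-66 \right)} - z{\left(59,131 \right)} = \frac{\sqrt{3 + 4 \left(-66\right)}}{2} - 184 \cdot 131 = \frac{\sqrt{3 - 264}}{2} - 24104 = \frac{\sqrt{-261}}{2} - 24104 = \frac{3 i \sqrt{29}}{2} - 24104 = -24104 + \frac{3 i \sqrt{29}}{2}$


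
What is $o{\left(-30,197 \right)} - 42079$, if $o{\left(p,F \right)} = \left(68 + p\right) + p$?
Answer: $-42071$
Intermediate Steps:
$o{\left(p,F \right)} = 68 + 2 p$
$o{\left(-30,197 \right)} - 42079 = \left(68 + 2 \left(-30\right)\right) - 42079 = \left(68 - 60\right) - 42079 = 8 - 42079 = -42071$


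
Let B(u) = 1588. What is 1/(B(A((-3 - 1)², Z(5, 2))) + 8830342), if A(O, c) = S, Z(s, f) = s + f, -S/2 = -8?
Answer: 1/8831930 ≈ 1.1323e-7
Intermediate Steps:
S = 16 (S = -2*(-8) = 16)
Z(s, f) = f + s
A(O, c) = 16
1/(B(A((-3 - 1)², Z(5, 2))) + 8830342) = 1/(1588 + 8830342) = 1/8831930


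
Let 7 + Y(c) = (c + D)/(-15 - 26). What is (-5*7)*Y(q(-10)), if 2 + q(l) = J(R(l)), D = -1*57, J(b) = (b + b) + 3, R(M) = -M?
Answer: 8785/41 ≈ 214.27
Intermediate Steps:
J(b) = 3 + 2*b (J(b) = 2*b + 3 = 3 + 2*b)
D = -57
q(l) = 1 - 2*l (q(l) = -2 + (3 + 2*(-l)) = -2 + (3 - 2*l) = 1 - 2*l)
Y(c) = -230/41 - c/41 (Y(c) = -7 + (c - 57)/(-15 - 26) = -7 + (-57 + c)/(-41) = -7 + (-57 + c)*(-1/41) = -7 + (57/41 - c/41) = -230/41 - c/41)
(-5*7)*Y(q(-10)) = (-5*7)*(-230/41 - (1 - 2*(-10))/41) = -35*(-230/41 - (1 + 20)/41) = -35*(-230/41 - 1/41*21) = -35*(-230/41 - 21/41) = -35*(-251/41) = 8785/41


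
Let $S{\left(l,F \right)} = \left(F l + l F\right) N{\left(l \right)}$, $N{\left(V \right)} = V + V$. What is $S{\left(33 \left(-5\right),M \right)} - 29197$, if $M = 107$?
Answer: $11623103$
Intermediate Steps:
$N{\left(V \right)} = 2 V$
$S{\left(l,F \right)} = 4 F l^{2}$ ($S{\left(l,F \right)} = \left(F l + l F\right) 2 l = \left(F l + F l\right) 2 l = 2 F l 2 l = 4 F l^{2}$)
$S{\left(33 \left(-5\right),M \right)} - 29197 = 4 \cdot 107 \left(33 \left(-5\right)\right)^{2} - 29197 = 4 \cdot 107 \left(-165\right)^{2} - 29197 = 4 \cdot 107 \cdot 27225 - 29197 = 11652300 - 29197 = 11623103$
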